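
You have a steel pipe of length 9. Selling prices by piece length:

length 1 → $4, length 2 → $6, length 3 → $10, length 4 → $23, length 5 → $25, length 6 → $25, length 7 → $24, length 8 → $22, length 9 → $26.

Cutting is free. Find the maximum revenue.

50

Consider every possible first cut. R[k] is the best of p[i]+R[k−i] over all sellable i≤k.
R[1] = 4
R[2] = max(4+4, 6+0) = 8
R[3] = max(4+8, 6+4, 10+0) = 12
R[4] = max(4+12, 6+8, 10+4, 23+0) = 23
R[5] = max(4+23, 6+12, 10+8, 23+4, 25+0) = 27
R[6] = max(4+27, 6+23, 10+12, 23+8, 25+4, 25+0) = 31
R[7] = max(4+31, 6+27, 10+23, …, 25+4, 24+0) = 35
R[8] = max(4+35, 6+31, 10+27, …, 24+4, 22+0) = 46
R[9] = max(4+46, 6+35, 10+31, …, 22+4, 26+0) = 50
One optimal cutting: 4 + 4 + 1 → $23 + $23 + $4 = $50.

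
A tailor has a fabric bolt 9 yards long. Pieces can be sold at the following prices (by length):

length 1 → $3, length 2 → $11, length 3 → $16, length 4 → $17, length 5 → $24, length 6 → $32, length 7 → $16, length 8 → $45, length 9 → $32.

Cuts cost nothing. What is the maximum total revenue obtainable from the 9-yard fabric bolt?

Let R[k] be the best obtainable value from length k. For each k, try every first piece i and keep the best of price[i] + R[k−i].
R[1] = 3
R[2] = max(3+3, 11+0) = 11
R[3] = max(3+11, 11+3, 16+0) = 16
R[4] = max(3+16, 11+11, 16+3, 17+0) = 22
R[5] = max(3+22, 11+16, 16+11, 17+3, 24+0) = 27
R[6] = max(3+27, 11+22, 16+16, 17+11, 24+3, 32+0) = 33
R[7] = max(3+33, 11+27, 16+22, …, 32+3, 16+0) = 38
R[8] = max(3+38, 11+33, 16+27, …, 16+3, 45+0) = 45
R[9] = max(3+45, 11+38, 16+33, …, 45+3, 32+0) = 49
One optimal cutting: 3 + 2 + 2 + 2 → $16 + $11 + $11 + $11 = $49.

49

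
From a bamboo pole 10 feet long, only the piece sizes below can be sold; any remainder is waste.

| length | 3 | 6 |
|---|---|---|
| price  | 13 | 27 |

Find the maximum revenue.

Consider every possible first cut. best[k] is the best of p[i]+best[k−i] over all sellable i≤k.
best[1] = 0
best[2] = 0
best[3] = 13
best[4] = 13
best[5] = 13
best[6] = max(13+13, 27+0) = 27
best[7] = max(13+13, 27+0) = 27
best[8] = max(13+13, 27+0) = 27
best[9] = max(13+27, 27+13) = 40
best[10] = max(13+27, 27+13) = 40
One optimal cutting: pieces 6 + 3 with 1 foot of scrap → $40.

40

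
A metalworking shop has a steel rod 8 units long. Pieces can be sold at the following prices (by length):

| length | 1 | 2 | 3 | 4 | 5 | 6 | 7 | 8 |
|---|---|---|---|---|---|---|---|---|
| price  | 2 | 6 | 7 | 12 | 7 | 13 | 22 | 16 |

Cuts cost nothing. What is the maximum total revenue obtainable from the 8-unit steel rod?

Let best[k] be the best obtainable value from length k. For each k, try every first piece i and keep the best of price[i] + best[k−i].
best[1] = 2
best[2] = 6
best[3] = 8  (first piece 1, then best[2]=6)
best[4] = 12  (first piece 2, then best[2]=6)
best[5] = 14  (first piece 1, then best[4]=12)
best[6] = 18  (first piece 2, then best[4]=12)
best[7] = 22
best[8] = 24  (first piece 1, then best[7]=22)
One optimal cutting: 7 + 1 → $22 + $2 = $24.

24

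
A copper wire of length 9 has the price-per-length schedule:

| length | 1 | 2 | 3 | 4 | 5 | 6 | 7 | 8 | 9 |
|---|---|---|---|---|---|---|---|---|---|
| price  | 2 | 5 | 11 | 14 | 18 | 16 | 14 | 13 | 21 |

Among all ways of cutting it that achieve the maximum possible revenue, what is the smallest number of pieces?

Build r[k] bottom-up: r[k] = max over allowed piece i of (p[i] + r[k−i]).
r[1] = 2
r[2] = 5
r[3] = 11
r[4] = 14
r[5] = 18
r[6] = 22  (first piece 3, then r[3]=11)
r[7] = 25  (first piece 3, then r[4]=14)
r[8] = 29  (first piece 3, then r[5]=18)
r[9] = 33  (first piece 3, then r[6]=22)
Maximum revenue is €33.
Now minimize piece count subject to staying optimal: for each k, pieces[k] = 1 + min over i with p[i]+r[k−i]=r[k] of pieces[k−i].
pieces[6] = 2
pieces[7] = 2
pieces[8] = 2
pieces[9] = 3

3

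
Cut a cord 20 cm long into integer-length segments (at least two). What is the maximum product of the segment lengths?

1458

Let P[k] be the best product for length k (with at least one cut). For each first piece i, the rest contributes max(k−i, P[k−i]).
P[2] = 1×max(1,0) = 1×1 = 1
P[3] = max(1×2, 2×1) = 2
P[4] = max(1×3, 2×2, 3×1) = 4
P[5] = max(1×4, 2×3, 3×2, 4×1) = 6
P[6] = max(1×6, 2×4, 3×3, 4×2, 5×1) = 9
P[7] = max(1×9, 2×6, 3×4, 4×3, 5×2, 6×1) = 12
P[8] = max(1×12, 2×9, 3×6, …, 6×2, 7×1) = 18
P[9] = max(1×18, 2×12, 3×9, …, 7×2, 8×1) = 27
P[10] = max(1×27, 2×18, 3×12, …, 8×2, 9×1) = 36
P[11] = max(1×36, 2×27, 3×18, …, 9×2, 10×1) = 54
P[12] = max(1×54, 2×36, 3×27, …, 10×2, 11×1) = 81
P[13] = max(1×81, 2×54, 3×36, …, 11×2, 12×1) = 108
P[14] = max(1×108, 2×81, 3×54, …, 12×2, 13×1) = 162
P[15] = max(1×162, 2×108, 3×81, …, 13×2, 14×1) = 243
P[16] = max(1×243, 2×162, 3×108, …, 14×2, 15×1) = 324
P[17] = max(1×324, 2×243, 3×162, …, 15×2, 16×1) = 486
P[18] = max(1×486, 2×324, 3×243, …, 16×2, 17×1) = 729
P[19] = max(1×729, 2×486, 3×324, …, 17×2, 18×1) = 972
P[20] = max(1×972, 2×729, 3×486, …, 18×2, 19×1) = 1458
One optimal split: 3 + 3 + 3 + 3 + 3 + 3 + 2; product 3×3×3×3×3×3×2 = 1458.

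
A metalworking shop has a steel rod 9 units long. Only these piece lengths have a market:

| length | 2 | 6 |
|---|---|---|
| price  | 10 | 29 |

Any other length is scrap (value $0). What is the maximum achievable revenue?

Build best[k] bottom-up: best[k] = max over allowed piece i of (p[i] + best[k−i]).
best[1] = 0
best[2] = 10
best[3] = 10
best[4] = 20  (first piece 2, then best[2]=10)
best[5] = 20
best[6] = 30  (first piece 2, then best[4]=20)
best[7] = 30
best[8] = 40  (first piece 2, then best[6]=30)
best[9] = 40
One optimal cutting: pieces 2 + 2 + 2 + 2 with 1 unit of scrap → $40.

40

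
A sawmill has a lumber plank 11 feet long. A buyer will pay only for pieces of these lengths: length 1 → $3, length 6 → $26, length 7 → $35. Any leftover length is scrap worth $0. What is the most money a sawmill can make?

Consider every possible first cut. r[k] is the best of p[i]+r[k−i] over all sellable i≤k.
r[1] = 3
r[2] = 6  (first piece 1, then r[1]=3)
r[3] = 9  (first piece 1, then r[2]=6)
r[4] = 12  (first piece 1, then r[3]=9)
r[5] = 15  (first piece 1, then r[4]=12)
r[6] = max(3+15, 26+0) = 26
r[7] = max(3+26, 26+3, 35+0) = 35
r[8] = max(3+35, 26+6, 35+3) = 38
r[9] = max(3+38, 26+9, 35+6) = 41
r[10] = max(3+41, 26+12, 35+9) = 44
r[11] = max(3+44, 26+15, 35+12) = 47
One optimal cutting: 7 + 1 + 1 + 1 + 1 → $47.

47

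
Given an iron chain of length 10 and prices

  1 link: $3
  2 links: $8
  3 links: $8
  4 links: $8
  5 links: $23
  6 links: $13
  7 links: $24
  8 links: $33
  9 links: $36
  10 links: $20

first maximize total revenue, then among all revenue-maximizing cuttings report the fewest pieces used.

Let r[k] be the best obtainable value from length k. For each k, try every first piece i and keep the best of price[i] + r[k−i].
r[1] = 3
r[2] = max(3+3, 8+0) = 8
r[3] = max(3+8, 8+3, 8+0) = 11
r[4] = max(3+11, 8+8, 8+3, 8+0) = 16
r[5] = max(3+16, 8+11, 8+8, 8+3, 23+0) = 23
r[6] = max(3+23, 8+16, 8+11, 8+8, 23+3, 13+0) = 26
r[7] = max(3+26, 8+23, 8+16, …, 13+3, 24+0) = 31
r[8] = max(3+31, 8+26, 8+23, …, 24+3, 33+0) = 34
r[9] = max(3+34, 8+31, 8+26, …, 33+3, 36+0) = 39
r[10] = max(3+39, 8+34, 8+31, …, 36+3, 20+0) = 46
Maximum revenue is $46.
Now minimize piece count subject to staying optimal: for each k, pieces[k] = 1 + min over i with p[i]+r[k−i]=r[k] of pieces[k−i].
pieces[7] = 2
pieces[8] = 3
pieces[9] = 3
pieces[10] = 2

2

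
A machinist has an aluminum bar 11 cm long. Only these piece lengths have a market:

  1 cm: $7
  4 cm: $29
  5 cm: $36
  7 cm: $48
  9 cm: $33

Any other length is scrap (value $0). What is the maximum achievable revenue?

Let best[k] be the best obtainable value from length k. For each k, try every first piece i and keep the best of price[i] + best[k−i].
best[1] = 7
best[2] = 14  (first piece 1, then best[1]=7)
best[3] = 21  (first piece 1, then best[2]=14)
best[4] = 29
best[5] = 36  (first piece 1, then best[4]=29)
best[6] = 43  (first piece 1, then best[5]=36)
best[7] = 50  (first piece 1, then best[6]=43)
best[8] = 58  (first piece 4, then best[4]=29)
best[9] = 65  (first piece 1, then best[8]=58)
best[10] = 72  (first piece 1, then best[9]=65)
best[11] = 79  (first piece 1, then best[10]=72)
One optimal cutting: 4 + 4 + 1 + 1 + 1 → $79.

79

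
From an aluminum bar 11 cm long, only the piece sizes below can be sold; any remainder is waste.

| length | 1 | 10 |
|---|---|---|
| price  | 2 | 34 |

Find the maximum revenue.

36

Build r[k] bottom-up: r[k] = max over allowed piece i of (p[i] + r[k−i]).
r[1] = 2
r[2] = 4  (first piece 1, then r[1]=2)
r[3] = 6  (first piece 1, then r[2]=4)
r[4] = 8  (first piece 1, then r[3]=6)
r[5] = 10  (first piece 1, then r[4]=8)
r[6] = 12  (first piece 1, then r[5]=10)
r[7] = 14  (first piece 1, then r[6]=12)
r[8] = 16  (first piece 1, then r[7]=14)
r[9] = 18  (first piece 1, then r[8]=16)
r[10] = max(2+18, 34+0) = 34
r[11] = max(2+34, 34+2) = 36
One optimal cutting: 10 + 1 → $36.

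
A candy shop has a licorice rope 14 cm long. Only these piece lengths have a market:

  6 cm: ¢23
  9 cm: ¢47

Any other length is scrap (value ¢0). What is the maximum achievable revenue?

Build f[k] bottom-up: f[k] = max over allowed piece i of (p[i] + f[k−i]).
f[1] = 0
f[2] = 0
f[3] = 0
f[4] = 0
f[5] = 0
f[6] = 23
f[7] = 23
f[8] = 23
f[9] = 47
f[10] = 47
f[11] = 47
f[12] = 47
f[13] = 47
f[14] = 47
One optimal cutting: pieces 9 with 5 cm of scrap → ¢47.

47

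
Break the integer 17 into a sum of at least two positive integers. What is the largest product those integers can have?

Define prod[k] = max over 1≤i<k of i · max(k−i, prod[k−i]); the inner max lets the remainder stay uncut if that's better.
prod[2] = 1×max(1,0) = 1×1 = 1
prod[3] = max(1×2, 2×1) = 2
prod[4] = max(1×3, 2×2, 3×1) = 4
prod[5] = max(1×4, 2×3, 3×2, 4×1) = 6
prod[6] = max(1×6, 2×4, 3×3, 4×2, 5×1) = 9
prod[7] = max(1×9, 2×6, 3×4, 4×3, 5×2, 6×1) = 12
prod[8] = max(1×12, 2×9, 3×6, …, 6×2, 7×1) = 18
prod[9] = max(1×18, 2×12, 3×9, …, 7×2, 8×1) = 27
prod[10] = max(1×27, 2×18, 3×12, …, 8×2, 9×1) = 36
prod[11] = max(1×36, 2×27, 3×18, …, 9×2, 10×1) = 54
prod[12] = max(1×54, 2×36, 3×27, …, 10×2, 11×1) = 81
prod[13] = max(1×81, 2×54, 3×36, …, 11×2, 12×1) = 108
prod[14] = max(1×108, 2×81, 3×54, …, 12×2, 13×1) = 162
prod[15] = max(1×162, 2×108, 3×81, …, 13×2, 14×1) = 243
prod[16] = max(1×243, 2×162, 3×108, …, 14×2, 15×1) = 324
prod[17] = max(1×324, 2×243, 3×162, …, 15×2, 16×1) = 486
One optimal split: 3 + 3 + 3 + 3 + 3 + 2; product 3×3×3×3×3×2 = 486.

486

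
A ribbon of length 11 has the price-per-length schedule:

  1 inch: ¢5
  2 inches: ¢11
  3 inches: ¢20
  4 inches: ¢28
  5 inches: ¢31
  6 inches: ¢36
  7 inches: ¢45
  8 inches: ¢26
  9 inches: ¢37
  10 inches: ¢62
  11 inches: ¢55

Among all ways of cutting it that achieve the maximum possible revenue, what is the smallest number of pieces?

Consider every possible first cut. r[k] is the best of p[i]+r[k−i] over all sellable i≤k.
r[1] = 5
r[2] = 11
r[3] = 20
r[4] = 28
r[5] = 33  (first piece 1, then r[4]=28)
r[6] = 40  (first piece 3, then r[3]=20)
r[7] = 48  (first piece 3, then r[4]=28)
r[8] = 56  (first piece 4, then r[4]=28)
r[9] = 61  (first piece 1, then r[8]=56)
r[10] = 68  (first piece 3, then r[7]=48)
r[11] = 76  (first piece 3, then r[8]=56)
Maximum revenue is ¢76.
Now minimize piece count subject to staying optimal: for each k, pieces[k] = 1 + min over i with p[i]+r[k−i]=r[k] of pieces[k−i].
pieces[8] = 2
pieces[9] = 3
pieces[10] = 3
pieces[11] = 3

3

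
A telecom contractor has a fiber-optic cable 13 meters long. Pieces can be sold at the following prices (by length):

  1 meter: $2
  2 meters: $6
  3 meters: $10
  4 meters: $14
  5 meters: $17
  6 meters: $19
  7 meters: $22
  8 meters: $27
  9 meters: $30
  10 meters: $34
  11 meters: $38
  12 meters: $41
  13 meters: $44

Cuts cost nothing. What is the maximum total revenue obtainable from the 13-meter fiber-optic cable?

45

Let v[k] be the best obtainable value from length k. For each k, try every first piece i and keep the best of price[i] + v[k−i].
v[1] = 2
v[2] = max(2+2, 6+0) = 6
v[3] = max(2+6, 6+2, 10+0) = 10
v[4] = max(2+10, 6+6, 10+2, 14+0) = 14
v[5] = max(2+14, 6+10, 10+6, 14+2, 17+0) = 17
v[6] = max(2+17, 6+14, 10+10, 14+6, 17+2, 19+0) = 20
v[7] = max(2+20, 6+17, 10+14, …, 19+2, 22+0) = 24
v[8] = max(2+24, 6+20, 10+17, …, 22+2, 27+0) = 28
v[9] = max(2+28, 6+24, 10+20, …, 27+2, 30+0) = 31
v[10] = max(2+31, 6+28, 10+24, …, 30+2, 34+0) = 34
v[11] = max(2+34, 6+31, 10+28, …, 34+2, 38+0) = 38
v[12] = max(2+38, 6+34, 10+31, …, 38+2, 41+0) = 42
v[13] = max(2+42, 6+38, 10+34, …, 41+2, 44+0) = 45
One optimal cutting: 5 + 4 + 4 → $17 + $14 + $14 = $45.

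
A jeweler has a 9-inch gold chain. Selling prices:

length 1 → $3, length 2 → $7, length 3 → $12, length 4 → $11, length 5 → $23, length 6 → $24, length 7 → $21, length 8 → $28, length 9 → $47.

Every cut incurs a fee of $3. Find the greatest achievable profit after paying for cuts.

47

Consider every possible first cut. v[k] is the best of p[i]+v[k−i] over all sellable i≤k, charging 3 whenever i<k.
v[1] = 3
v[2] = 7
v[3] = 12
v[4] = 12  (first piece 1, then v[3]=12)
v[5] = 23
v[6] = 24
v[7] = 27  (first piece 2, then v[5]=23)
v[8] = 32  (first piece 3, then v[5]=23)
v[9] = 47
Best is to make no cuts and sell whole for $47.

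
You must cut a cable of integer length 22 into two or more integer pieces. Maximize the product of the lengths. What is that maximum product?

Define f[k] = max over 1≤i<k of i · max(k−i, f[k−i]); the inner max lets the remainder stay uncut if that's better.
Small cases: f[2]=1, f[3]=2, f[4]=4, f[5]=6, f[6]=9, f[7]=12, f[8]=18, f[9]=27, f[10]=36, f[11]=54, f[12]=81, f[13]=108, f[14]=162, f[15]=243, f[16]=324, f[17]=486.
f[18] = max(1*486, 2*324, 3*243, …, 16*2, 17*1) = 729
f[19] = max(1*729, 2*486, 3*324, …, 17*2, 18*1) = 972
f[20] = max(1*972, 2*729, 3*486, …, 18*2, 19*1) = 1458
f[21] = max(1*1458, 2*972, 3*729, …, 19*2, 20*1) = 2187
f[22] = max(1*2187, 2*1458, 3*972, …, 20*2, 21*1) = 2916
One optimal split: 3 + 3 + 3 + 3 + 3 + 3 + 2 + 2; product 3*3*3*3*3*3*2*2 = 2916.

2916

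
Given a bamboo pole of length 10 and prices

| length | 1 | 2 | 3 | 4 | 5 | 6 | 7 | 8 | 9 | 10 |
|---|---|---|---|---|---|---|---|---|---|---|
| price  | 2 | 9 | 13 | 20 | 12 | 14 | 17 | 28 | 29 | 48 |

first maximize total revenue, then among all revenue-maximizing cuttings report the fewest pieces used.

3

Let r[k] be the best obtainable value from length k. For each k, try every first piece i and keep the best of price[i] + r[k−i].
r[1] = 2
r[2] = 9
r[3] = 13
r[4] = 20
r[5] = 22  (first piece 1, then r[4]=20)
r[6] = 29  (first piece 2, then r[4]=20)
r[7] = 33  (first piece 3, then r[4]=20)
r[8] = 40  (first piece 4, then r[4]=20)
r[9] = 42  (first piece 1, then r[8]=40)
r[10] = 49  (first piece 2, then r[8]=40)
Maximum revenue is $49.
Now minimize piece count subject to staying optimal: for each k, pieces[k] = 1 + min over i with p[i]+r[k−i]=r[k] of pieces[k−i].
pieces[7] = 2
pieces[8] = 2
pieces[9] = 3
pieces[10] = 3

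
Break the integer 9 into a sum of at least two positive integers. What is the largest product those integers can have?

27

Fill m[k] for k=2..9: at each k try every first piece i and multiply by the better of (k−i) uncut or m[k−i].
m[2] = 1×max(1,0) = 1×1 = 1
m[3] = 1×max(2,1) = 1×2 = 2
m[4] = 2×max(2,1) = 2×2 = 4
m[5] = 2×max(3,2) = 2×3 = 6
m[6] = 3×max(3,2) = 3×3 = 9
m[7] = 2×max(5,6) = 2×6 = 12
m[8] = 2×max(6,9) = 2×9 = 18
m[9] = 3×max(6,9) = 3×9 = 27
One optimal split: 3 + 3 + 3; product 3×3×3 = 27.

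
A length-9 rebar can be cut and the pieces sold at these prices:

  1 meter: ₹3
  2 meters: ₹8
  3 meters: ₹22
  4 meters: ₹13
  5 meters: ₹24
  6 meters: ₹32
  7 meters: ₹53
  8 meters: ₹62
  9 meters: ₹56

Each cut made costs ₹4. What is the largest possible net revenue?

Build net[k] bottom-up: net[k] = max over allowed piece i of (p[i] + net[k−i]) − 4 per cut.
net[1] = 3
net[2] = 8
net[3] = 22
net[4] = 21  (first piece 1, then net[3]=22)
net[5] = 26  (first piece 2, then net[3]=22)
net[6] = 40  (first piece 3, then net[3]=22)
net[7] = 53
net[8] = 62
net[9] = 61  (first piece 1, then net[8]=62)
One optimal plan: pieces 8 + 1 (1 cut) → ₹65 − ₹4 = ₹61.

61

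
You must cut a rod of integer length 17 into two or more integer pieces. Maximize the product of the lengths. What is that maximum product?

486

Fill prod[k] for k=2..17: at each k try every first piece i and multiply by the better of (k−i) uncut or prod[k−i].
prod[2] = 1·max(1,0) = 1·1 = 1
prod[3] = 1·max(2,1) = 1·2 = 2
prod[4] = 2·max(2,1) = 2·2 = 4
prod[5] = 2·max(3,2) = 2·3 = 6
prod[6] = 3·max(3,2) = 3·3 = 9
prod[7] = 2·max(5,6) = 2·6 = 12
prod[8] = 2·max(6,9) = 2·9 = 18
prod[9] = 3·max(6,9) = 3·9 = 27
prod[10] = 2·max(8,18) = 2·18 = 36
prod[11] = 2·max(9,27) = 2·27 = 54
prod[12] = 3·max(9,27) = 3·27 = 81
prod[13] = 2·max(11,54) = 2·54 = 108
prod[14] = 2·max(12,81) = 2·81 = 162
prod[15] = 3·max(12,81) = 3·81 = 243
prod[16] = 2·max(14,162) = 2·162 = 324
prod[17] = 2·max(15,243) = 2·243 = 486
One optimal split: 3 + 3 + 3 + 3 + 3 + 2; product 3·3·3·3·3·2 = 486.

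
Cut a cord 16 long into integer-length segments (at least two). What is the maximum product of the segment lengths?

324

Fill f[k] for k=2..16: at each k try every first piece i and multiply by the better of (k−i) uncut or f[k−i].
Small cases: f[2]=1, f[3]=2, f[4]=4, f[5]=6, f[6]=9, f[7]=12, f[8]=18, f[9]=27, f[10]=36, f[11]=54.
f[12] = 3*max(9,27) = 3*27 = 81
f[13] = 2*max(11,54) = 2*54 = 108
f[14] = 2*max(12,81) = 2*81 = 162
f[15] = 3*max(12,81) = 3*81 = 243
f[16] = 2*max(14,162) = 2*162 = 324
One optimal split: 3 + 3 + 3 + 3 + 2 + 2; product 3*3*3*3*2*2 = 324.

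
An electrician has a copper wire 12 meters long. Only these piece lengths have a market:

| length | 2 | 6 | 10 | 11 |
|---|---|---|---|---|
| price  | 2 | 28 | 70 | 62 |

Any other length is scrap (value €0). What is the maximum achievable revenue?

72

Let r[k] be the best obtainable value from length k. For each k, try every first piece i and keep the best of price[i] + r[k−i].
r[1] = 0
r[2] = 2
r[3] = 2
r[4] = 4  (first piece 2, then r[2]=2)
r[5] = 4
r[6] = max(2+4, 28+0) = 28
r[7] = max(2+4, 28+0) = 28
r[8] = max(2+28, 28+2) = 30
r[9] = max(2+28, 28+2) = 30
r[10] = max(2+30, 28+4, 70+0) = 70
r[11] = max(2+30, 28+4, 70+0, 62+0) = 70
r[12] = max(2+70, 28+28, 70+2, 62+0) = 72
One optimal cutting: 10 + 2 → €72.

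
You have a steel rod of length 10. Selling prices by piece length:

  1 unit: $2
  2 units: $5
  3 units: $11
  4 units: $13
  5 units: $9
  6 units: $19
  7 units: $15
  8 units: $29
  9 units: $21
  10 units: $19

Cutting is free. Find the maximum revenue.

35

Build best[k] bottom-up: best[k] = max over allowed piece i of (p[i] + best[k−i]).
best[1] = 2
best[2] = 5
best[3] = 11
best[4] = 13  (first piece 1, then best[3]=11)
best[5] = 16  (first piece 2, then best[3]=11)
best[6] = 22  (first piece 3, then best[3]=11)
best[7] = 24  (first piece 1, then best[6]=22)
best[8] = 29
best[9] = 33  (first piece 3, then best[6]=22)
best[10] = 35  (first piece 1, then best[9]=33)
One optimal cutting: 3 + 3 + 3 + 1 → $11 + $11 + $11 + $2 = $35.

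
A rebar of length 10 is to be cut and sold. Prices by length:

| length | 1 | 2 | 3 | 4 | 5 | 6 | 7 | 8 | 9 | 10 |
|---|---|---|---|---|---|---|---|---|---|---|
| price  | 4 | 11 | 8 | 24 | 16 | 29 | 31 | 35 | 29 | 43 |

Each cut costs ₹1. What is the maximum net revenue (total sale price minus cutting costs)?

Consider every possible first cut. v[k] is the best of p[i]+v[k−i] over all sellable i≤k, charging 1 whenever i<k.
v[1] = 4
v[2] = 11
v[3] = 14  (first piece 1, then v[2]=11)
v[4] = 24
v[5] = 27  (first piece 1, then v[4]=24)
v[6] = 34  (first piece 2, then v[4]=24)
v[7] = 37  (first piece 1, then v[6]=34)
v[8] = 47  (first piece 4, then v[4]=24)
v[9] = 50  (first piece 1, then v[8]=47)
v[10] = 57  (first piece 2, then v[8]=47)
One optimal plan: pieces 4 + 4 + 2 (2 cuts) → ₹59 − ₹2 = ₹57.

57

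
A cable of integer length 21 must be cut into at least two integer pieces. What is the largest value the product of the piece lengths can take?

2187

Let prod[k] be the best product for length k (with at least one cut). For each first piece i, the rest contributes max(k−i, prod[k−i]).
prod[2] = 1·max(1,0) = 1·1 = 1
prod[3] = max(1·2, 2·1) = 2
prod[4] = max(1·3, 2·2, 3·1) = 4
prod[5] = max(1·4, 2·3, 3·2, 4·1) = 6
prod[6] = max(1·6, 2·4, 3·3, 4·2, 5·1) = 9
prod[7] = max(1·9, 2·6, 3·4, 4·3, 5·2, 6·1) = 12
prod[8] = max(1·12, 2·9, 3·6, …, 6·2, 7·1) = 18
prod[9] = max(1·18, 2·12, 3·9, …, 7·2, 8·1) = 27
prod[10] = max(1·27, 2·18, 3·12, …, 8·2, 9·1) = 36
prod[11] = max(1·36, 2·27, 3·18, …, 9·2, 10·1) = 54
prod[12] = max(1·54, 2·36, 3·27, …, 10·2, 11·1) = 81
prod[13] = max(1·81, 2·54, 3·36, …, 11·2, 12·1) = 108
prod[14] = max(1·108, 2·81, 3·54, …, 12·2, 13·1) = 162
prod[15] = max(1·162, 2·108, 3·81, …, 13·2, 14·1) = 243
prod[16] = max(1·243, 2·162, 3·108, …, 14·2, 15·1) = 324
prod[17] = max(1·324, 2·243, 3·162, …, 15·2, 16·1) = 486
prod[18] = max(1·486, 2·324, 3·243, …, 16·2, 17·1) = 729
prod[19] = max(1·729, 2·486, 3·324, …, 17·2, 18·1) = 972
prod[20] = max(1·972, 2·729, 3·486, …, 18·2, 19·1) = 1458
prod[21] = max(1·1458, 2·972, 3·729, …, 19·2, 20·1) = 2187
One optimal split: 3 + 3 + 3 + 3 + 3 + 3 + 3; product 3·3·3·3·3·3·3 = 2187.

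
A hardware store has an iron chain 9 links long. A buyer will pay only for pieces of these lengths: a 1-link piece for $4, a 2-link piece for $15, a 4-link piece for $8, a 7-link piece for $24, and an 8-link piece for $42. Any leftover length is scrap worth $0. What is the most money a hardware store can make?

Build best[k] bottom-up: best[k] = max over allowed piece i of (p[i] + best[k−i]).
best[1] = 4
best[2] = max(4+4, 15+0) = 15
best[3] = max(4+15, 15+4) = 19
best[4] = max(4+19, 15+15, 8+0) = 30
best[5] = max(4+30, 15+19, 8+4) = 34
best[6] = max(4+34, 15+30, 8+15) = 45
best[7] = max(4+45, 15+34, 8+19, 24+0) = 49
best[8] = max(4+49, 15+45, 8+30, 24+4, 42+0) = 60
best[9] = max(4+60, 15+49, 8+34, 24+15, 42+4) = 64
One optimal cutting: 2 + 2 + 2 + 2 + 1 → $64.

64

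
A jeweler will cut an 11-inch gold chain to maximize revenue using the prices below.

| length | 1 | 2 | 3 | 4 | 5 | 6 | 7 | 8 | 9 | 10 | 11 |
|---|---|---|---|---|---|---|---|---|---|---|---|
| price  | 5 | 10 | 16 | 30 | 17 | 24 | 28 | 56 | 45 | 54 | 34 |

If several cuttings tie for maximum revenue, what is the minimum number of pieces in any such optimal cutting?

3

Build r[k] bottom-up: r[k] = max over allowed piece i of (p[i] + r[k−i]).
r[1] = 5
r[2] = max(5+5, 10+0) = 10
r[3] = max(5+10, 10+5, 16+0) = 16
r[4] = max(5+16, 10+10, 16+5, 30+0) = 30
r[5] = max(5+30, 10+16, 16+10, 30+5, 17+0) = 35
r[6] = max(5+35, 10+30, 16+16, 30+10, 17+5, 24+0) = 40
r[7] = max(5+40, 10+35, 16+30, …, 24+5, 28+0) = 46
r[8] = max(5+46, 10+40, 16+35, …, 28+5, 56+0) = 60
r[9] = max(5+60, 10+46, 16+40, …, 56+5, 45+0) = 65
r[10] = max(5+65, 10+60, 16+46, …, 45+5, 54+0) = 70
r[11] = max(5+70, 10+65, 16+60, …, 54+5, 34+0) = 76
Maximum revenue is $76.
Now minimize piece count subject to staying optimal: for each k, pieces[k] = 1 + min over i with p[i]+r[k−i]=r[k] of pieces[k−i].
pieces[8] = 2
pieces[9] = 3
pieces[10] = 3
pieces[11] = 3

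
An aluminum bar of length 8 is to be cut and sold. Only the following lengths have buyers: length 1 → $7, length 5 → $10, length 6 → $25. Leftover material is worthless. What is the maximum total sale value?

Let best[k] be the best obtainable value from length k. For each k, try every first piece i and keep the best of price[i] + best[k−i].
best[1] = 7
best[2] = 14  (first piece 1, then best[1]=7)
best[3] = 21  (first piece 1, then best[2]=14)
best[4] = 28  (first piece 1, then best[3]=21)
best[5] = max(7+28, 10+0) = 35
best[6] = max(7+35, 10+7, 25+0) = 42
best[7] = max(7+42, 10+14, 25+7) = 49
best[8] = max(7+49, 10+21, 25+14) = 56
One optimal cutting: 1 + 1 + 1 + 1 + 1 + 1 + 1 + 1 → $56.

56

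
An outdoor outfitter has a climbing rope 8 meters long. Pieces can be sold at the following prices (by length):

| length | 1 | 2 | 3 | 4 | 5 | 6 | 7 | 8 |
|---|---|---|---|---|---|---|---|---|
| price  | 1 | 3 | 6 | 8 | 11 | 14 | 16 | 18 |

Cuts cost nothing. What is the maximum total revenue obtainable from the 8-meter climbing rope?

18

Build R[k] bottom-up: R[k] = max over allowed piece i of (p[i] + R[k−i]).
R[1] = 1
R[2] = max(1+1, 3+0) = 3
R[3] = max(1+3, 3+1, 6+0) = 6
R[4] = max(1+6, 3+3, 6+1, 8+0) = 8
R[5] = max(1+8, 3+6, 6+3, 8+1, 11+0) = 11
R[6] = max(1+11, 3+8, 6+6, 8+3, 11+1, 14+0) = 14
R[7] = max(1+14, 3+11, 6+8, …, 14+1, 16+0) = 16
R[8] = max(1+16, 3+14, 6+11, …, 16+1, 18+0) = 18
Best is to sell the whole 8-meter piece uncut for €18.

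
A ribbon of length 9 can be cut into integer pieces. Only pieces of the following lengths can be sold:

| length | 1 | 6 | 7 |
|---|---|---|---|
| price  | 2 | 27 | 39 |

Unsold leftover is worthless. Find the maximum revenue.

Let best[k] be the best obtainable value from length k. For each k, try every first piece i and keep the best of price[i] + best[k−i].
best[1] = 2
best[2] = 4  (first piece 1, then best[1]=2)
best[3] = 6  (first piece 1, then best[2]=4)
best[4] = 8  (first piece 1, then best[3]=6)
best[5] = 10  (first piece 1, then best[4]=8)
best[6] = 27
best[7] = 39
best[8] = 41  (first piece 1, then best[7]=39)
best[9] = 43  (first piece 1, then best[8]=41)
One optimal cutting: 7 + 1 + 1 → ¢43.

43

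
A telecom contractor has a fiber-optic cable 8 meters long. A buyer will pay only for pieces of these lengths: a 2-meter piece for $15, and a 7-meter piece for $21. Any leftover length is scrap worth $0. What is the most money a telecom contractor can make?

Build f[k] bottom-up: f[k] = max over allowed piece i of (p[i] + f[k−i]).
f[1] = 0
f[2] = 15
f[3] = 15
f[4] = 30  (first piece 2, then f[2]=15)
f[5] = 30
f[6] = 45  (first piece 2, then f[4]=30)
f[7] = 45
f[8] = 60  (first piece 2, then f[6]=45)
One optimal cutting: 2 + 2 + 2 + 2 → $60.

60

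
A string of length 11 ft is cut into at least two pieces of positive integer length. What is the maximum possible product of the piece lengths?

Let m[k] be the best product for length k (with at least one cut). For each first piece i, the rest contributes max(k−i, m[k−i]).
m[2] = 1·max(1,0) = 1·1 = 1
m[3] = 1·max(2,1) = 1·2 = 2
m[4] = 2·max(2,1) = 2·2 = 4
m[5] = 2·max(3,2) = 2·3 = 6
m[6] = 3·max(3,2) = 3·3 = 9
m[7] = 2·max(5,6) = 2·6 = 12
m[8] = 2·max(6,9) = 2·9 = 18
m[9] = 3·max(6,9) = 3·9 = 27
m[10] = 2·max(8,18) = 2·18 = 36
m[11] = 2·max(9,27) = 2·27 = 54
One optimal split: 3 + 3 + 3 + 2; product 3·3·3·2 = 54.

54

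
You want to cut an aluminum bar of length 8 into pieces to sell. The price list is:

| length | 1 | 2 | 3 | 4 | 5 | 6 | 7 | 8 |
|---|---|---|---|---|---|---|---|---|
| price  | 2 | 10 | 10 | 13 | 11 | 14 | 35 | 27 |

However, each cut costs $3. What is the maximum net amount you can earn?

Let net[k] be the best obtainable value from length k. For each k, try every first piece i and keep the best of price[i] + net[k−i] minus the 3 cut fee when i<k.
net[1] = 2
net[2] = max(2+2-3, 10+0) = 10
net[3] = max(2+10-3, 10+2-3, 10+0) = 10
net[4] = max(2+10-3, 10+10-3, 10+2-3, 13+0) = 17
net[5] = max(2+17-3, 10+10-3, 10+10-3, 13+2-3, 11+0) = 17
net[6] = max(2+17-3, 10+17-3, 10+10-3, 13+10-3, 11+2-3, 14+0) = 24
net[7] = max(2+24-3, 10+17-3, 10+17-3, …, 14+2-3, 35+0) = 35
net[8] = max(2+35-3, 10+24-3, 10+17-3, …, 35+2-3, 27+0) = 34
One optimal plan: pieces 7 + 1 (1 cut) → $37 − $3 = $34.

34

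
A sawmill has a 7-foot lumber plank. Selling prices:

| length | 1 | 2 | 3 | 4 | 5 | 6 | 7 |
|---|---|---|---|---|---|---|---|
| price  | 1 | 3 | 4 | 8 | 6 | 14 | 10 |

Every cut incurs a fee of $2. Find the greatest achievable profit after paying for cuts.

Consider every possible first cut. r[k] is the best of p[i]+r[k−i] over all sellable i≤k, charging 2 whenever i<k.
r[1] = 1
r[2] = 3
r[3] = 4
r[4] = 8
r[5] = 7  (first piece 1, then r[4]=8)
r[6] = 14
r[7] = 13  (first piece 1, then r[6]=14)
One optimal plan: pieces 6 + 1 (1 cut) → $15 − $2 = $13.

13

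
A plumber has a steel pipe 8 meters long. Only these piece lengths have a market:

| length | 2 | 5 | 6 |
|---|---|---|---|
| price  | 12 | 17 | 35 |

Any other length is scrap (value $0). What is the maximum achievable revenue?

Let f[k] be the best obtainable value from length k. For each k, try every first piece i and keep the best of price[i] + f[k−i].
f[1] = 0
f[2] = 12
f[3] = 12
f[4] = 24  (first piece 2, then f[2]=12)
f[5] = 24
f[6] = 36  (first piece 2, then f[4]=24)
f[7] = 36
f[8] = 48  (first piece 2, then f[6]=36)
One optimal cutting: 2 + 2 + 2 + 2 → $48.

48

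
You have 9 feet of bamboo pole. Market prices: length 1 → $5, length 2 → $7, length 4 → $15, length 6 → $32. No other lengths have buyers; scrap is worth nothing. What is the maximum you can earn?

Consider every possible first cut. best[k] is the best of p[i]+best[k−i] over all sellable i≤k.
best[1] = 5
best[2] = max(5+5, 7+0) = 10
best[3] = max(5+10, 7+5) = 15
best[4] = max(5+15, 7+10, 15+0) = 20
best[5] = max(5+20, 7+15, 15+5) = 25
best[6] = max(5+25, 7+20, 15+10, 32+0) = 32
best[7] = max(5+32, 7+25, 15+15, 32+5) = 37
best[8] = max(5+37, 7+32, 15+20, 32+10) = 42
best[9] = max(5+42, 7+37, 15+25, 32+15) = 47
One optimal cutting: 6 + 1 + 1 + 1 → $47.

47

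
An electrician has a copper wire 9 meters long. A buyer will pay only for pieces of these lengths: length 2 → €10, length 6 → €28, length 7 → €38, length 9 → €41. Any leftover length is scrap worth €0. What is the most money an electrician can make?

Build f[k] bottom-up: f[k] = max over allowed piece i of (p[i] + f[k−i]).
f[1] = 0
f[2] = 10
f[3] = 10
f[4] = 20  (first piece 2, then f[2]=10)
f[5] = 20
f[6] = 30  (first piece 2, then f[4]=20)
f[7] = 38
f[8] = 40  (first piece 2, then f[6]=30)
f[9] = 48  (first piece 2, then f[7]=38)
One optimal cutting: 7 + 2 → €48.

48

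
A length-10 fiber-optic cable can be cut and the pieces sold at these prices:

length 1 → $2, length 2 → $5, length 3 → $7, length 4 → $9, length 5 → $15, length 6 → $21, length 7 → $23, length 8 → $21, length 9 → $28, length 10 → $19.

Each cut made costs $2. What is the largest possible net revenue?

28

Let net[k] be the best obtainable value from length k. For each k, try every first piece i and keep the best of price[i] + net[k−i] minus the 2 cut fee when i<k.
net[1] = 2
net[2] = max(2+2-2, 5+0) = 5
net[3] = max(2+5-2, 5+2-2, 7+0) = 7
net[4] = max(2+7-2, 5+5-2, 7+2-2, 9+0) = 9
net[5] = max(2+9-2, 5+7-2, 7+5-2, 9+2-2, 15+0) = 15
net[6] = max(2+15-2, 5+9-2, 7+7-2, 9+5-2, 15+2-2, 21+0) = 21
net[7] = max(2+21-2, 5+15-2, 7+9-2, …, 21+2-2, 23+0) = 23
net[8] = max(2+23-2, 5+21-2, 7+15-2, …, 23+2-2, 21+0) = 24
net[9] = max(2+24-2, 5+23-2, 7+21-2, …, 21+2-2, 28+0) = 28
net[10] = max(2+28-2, 5+24-2, 7+23-2, …, 28+2-2, 19+0) = 28
One optimal plan: pieces 9 + 1 (1 cut) → $30 − $2 = $28.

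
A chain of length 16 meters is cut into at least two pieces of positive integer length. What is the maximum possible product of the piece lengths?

Define f[k] = max over 1≤i<k of i · max(k−i, f[k−i]); the inner max lets the remainder stay uncut if that's better.
f[2] = 1·max(1,0) = 1·1 = 1
f[3] = max(1·2, 2·1) = 2
f[4] = max(1·3, 2·2, 3·1) = 4
f[5] = max(1·4, 2·3, 3·2, 4·1) = 6
f[6] = max(1·6, 2·4, 3·3, 4·2, 5·1) = 9
f[7] = max(1·9, 2·6, 3·4, 4·3, 5·2, 6·1) = 12
f[8] = max(1·12, 2·9, 3·6, …, 6·2, 7·1) = 18
f[9] = max(1·18, 2·12, 3·9, …, 7·2, 8·1) = 27
f[10] = max(1·27, 2·18, 3·12, …, 8·2, 9·1) = 36
f[11] = max(1·36, 2·27, 3·18, …, 9·2, 10·1) = 54
f[12] = max(1·54, 2·36, 3·27, …, 10·2, 11·1) = 81
f[13] = max(1·81, 2·54, 3·36, …, 11·2, 12·1) = 108
f[14] = max(1·108, 2·81, 3·54, …, 12·2, 13·1) = 162
f[15] = max(1·162, 2·108, 3·81, …, 13·2, 14·1) = 243
f[16] = max(1·243, 2·162, 3·108, …, 14·2, 15·1) = 324
One optimal split: 3 + 3 + 3 + 3 + 2 + 2; product 3·3·3·3·2·2 = 324.

324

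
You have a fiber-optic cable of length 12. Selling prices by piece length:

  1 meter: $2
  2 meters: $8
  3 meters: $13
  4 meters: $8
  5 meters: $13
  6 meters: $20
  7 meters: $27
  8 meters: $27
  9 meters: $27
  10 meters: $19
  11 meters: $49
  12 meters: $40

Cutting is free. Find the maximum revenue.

52

Build best[k] bottom-up: best[k] = max over allowed piece i of (p[i] + best[k−i]).
best[1] = 2
best[2] = max(2+2, 8+0) = 8
best[3] = max(2+8, 8+2, 13+0) = 13
best[4] = max(2+13, 8+8, 13+2, 8+0) = 16
best[5] = max(2+16, 8+13, 13+8, 8+2, 13+0) = 21
best[6] = max(2+21, 8+16, 13+13, 8+8, 13+2, 20+0) = 26
best[7] = max(2+26, 8+21, 13+16, …, 20+2, 27+0) = 29
best[8] = max(2+29, 8+26, 13+21, …, 27+2, 27+0) = 34
best[9] = max(2+34, 8+29, 13+26, …, 27+2, 27+0) = 39
best[10] = max(2+39, 8+34, 13+29, …, 27+2, 19+0) = 42
best[11] = max(2+42, 8+39, 13+34, …, 19+2, 49+0) = 49
best[12] = max(2+49, 8+42, 13+39, …, 49+2, 40+0) = 52
One optimal cutting: 3 + 3 + 3 + 3 → $13 + $13 + $13 + $13 = $52.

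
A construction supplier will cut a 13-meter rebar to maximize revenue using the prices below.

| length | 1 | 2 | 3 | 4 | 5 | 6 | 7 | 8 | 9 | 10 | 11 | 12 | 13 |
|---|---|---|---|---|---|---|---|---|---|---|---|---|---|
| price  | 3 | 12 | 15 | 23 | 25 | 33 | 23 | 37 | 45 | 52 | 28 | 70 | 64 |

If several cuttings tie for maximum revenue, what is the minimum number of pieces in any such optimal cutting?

Let r[k] be the best obtainable value from length k. For each k, try every first piece i and keep the best of price[i] + r[k−i].
r[1] = 3
r[2] = max(3+3, 12+0) = 12
r[3] = max(3+12, 12+3, 15+0) = 15
r[4] = max(3+15, 12+12, 15+3, 23+0) = 24
r[5] = max(3+24, 12+15, 15+12, 23+3, 25+0) = 27
r[6] = max(3+27, 12+24, 15+15, 23+12, 25+3, 33+0) = 36
r[7] = max(3+36, 12+27, 15+24, …, 33+3, 23+0) = 39
r[8] = max(3+39, 12+36, 15+27, …, 23+3, 37+0) = 48
r[9] = max(3+48, 12+39, 15+36, …, 37+3, 45+0) = 51
r[10] = max(3+51, 12+48, 15+39, …, 45+3, 52+0) = 60
r[11] = max(3+60, 12+51, 15+48, …, 52+3, 28+0) = 63
r[12] = max(3+63, 12+60, 15+51, …, 28+3, 70+0) = 72
r[13] = max(3+72, 12+63, 15+60, …, 70+3, 64+0) = 75
Maximum revenue is ₹75.
Now minimize piece count subject to staying optimal: for each k, pieces[k] = 1 + min over i with p[i]+r[k−i]=r[k] of pieces[k−i].
pieces[10] = 5
pieces[11] = 5
pieces[12] = 6
pieces[13] = 6

6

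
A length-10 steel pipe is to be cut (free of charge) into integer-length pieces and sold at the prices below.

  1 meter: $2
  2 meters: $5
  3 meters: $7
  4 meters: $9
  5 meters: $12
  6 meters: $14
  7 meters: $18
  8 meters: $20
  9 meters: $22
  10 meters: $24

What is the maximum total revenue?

Build best[k] bottom-up: best[k] = max over allowed piece i of (p[i] + best[k−i]).
best[1] = 2
best[2] = max(2+2, 5+0) = 5
best[3] = max(2+5, 5+2, 7+0) = 7
best[4] = max(2+7, 5+5, 7+2, 9+0) = 10
best[5] = max(2+10, 5+7, 7+5, 9+2, 12+0) = 12
best[6] = max(2+12, 5+10, 7+7, 9+5, 12+2, 14+0) = 15
best[7] = max(2+15, 5+12, 7+10, …, 14+2, 18+0) = 18
best[8] = max(2+18, 5+15, 7+12, …, 18+2, 20+0) = 20
best[9] = max(2+20, 5+18, 7+15, …, 20+2, 22+0) = 23
best[10] = max(2+23, 5+20, 7+18, …, 22+2, 24+0) = 25
One optimal cutting: 7 + 2 + 1 → $18 + $5 + $2 = $25.

25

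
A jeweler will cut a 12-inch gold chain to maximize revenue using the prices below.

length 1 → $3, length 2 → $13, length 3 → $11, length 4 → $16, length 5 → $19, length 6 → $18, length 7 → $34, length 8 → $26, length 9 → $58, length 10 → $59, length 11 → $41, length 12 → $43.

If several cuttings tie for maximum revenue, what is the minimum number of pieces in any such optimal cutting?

Consider every possible first cut. r[k] is the best of p[i]+r[k−i] over all sellable i≤k.
r[1] = 3
r[2] = 13
r[3] = 16  (first piece 1, then r[2]=13)
r[4] = 26  (first piece 2, then r[2]=13)
r[5] = 29  (first piece 1, then r[4]=26)
r[6] = 39  (first piece 2, then r[4]=26)
r[7] = 42  (first piece 1, then r[6]=39)
r[8] = 52  (first piece 2, then r[6]=39)
r[9] = 58
r[10] = 65  (first piece 2, then r[8]=52)
r[11] = 71  (first piece 2, then r[9]=58)
r[12] = 78  (first piece 2, then r[10]=65)
Maximum revenue is $78.
Now minimize piece count subject to staying optimal: for each k, pieces[k] = 1 + min over i with p[i]+r[k−i]=r[k] of pieces[k−i].
pieces[9] = 1
pieces[10] = 5
pieces[11] = 2
pieces[12] = 6

6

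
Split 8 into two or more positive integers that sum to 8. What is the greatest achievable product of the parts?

18

Define prod[k] = max over 1≤i<k of i · max(k−i, prod[k−i]); the inner max lets the remainder stay uncut if that's better.
prod[2] = 1*max(1,0) = 1*1 = 1
prod[3] = 1*max(2,1) = 1*2 = 2
prod[4] = 2*max(2,1) = 2*2 = 4
prod[5] = 2*max(3,2) = 2*3 = 6
prod[6] = 3*max(3,2) = 3*3 = 9
prod[7] = 2*max(5,6) = 2*6 = 12
prod[8] = 2*max(6,9) = 2*9 = 18
One optimal split: 3 + 3 + 2; product 3*3*2 = 18.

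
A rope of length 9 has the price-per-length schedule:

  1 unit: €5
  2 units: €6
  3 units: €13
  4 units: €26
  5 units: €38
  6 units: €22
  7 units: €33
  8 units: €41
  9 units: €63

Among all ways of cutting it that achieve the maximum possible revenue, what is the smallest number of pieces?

Let r[k] be the best obtainable value from length k. For each k, try every first piece i and keep the best of price[i] + r[k−i].
r[1] = 5
r[2] = max(5+5, 6+0) = 10
r[3] = max(5+10, 6+5, 13+0) = 15
r[4] = max(5+15, 6+10, 13+5, 26+0) = 26
r[5] = max(5+26, 6+15, 13+10, 26+5, 38+0) = 38
r[6] = max(5+38, 6+26, 13+15, 26+10, 38+5, 22+0) = 43
r[7] = max(5+43, 6+38, 13+26, …, 22+5, 33+0) = 48
r[8] = max(5+48, 6+43, 13+38, …, 33+5, 41+0) = 53
r[9] = max(5+53, 6+48, 13+43, …, 41+5, 63+0) = 64
Maximum revenue is €64.
Now minimize piece count subject to staying optimal: for each k, pieces[k] = 1 + min over i with p[i]+r[k−i]=r[k] of pieces[k−i].
pieces[6] = 2
pieces[7] = 3
pieces[8] = 4
pieces[9] = 2

2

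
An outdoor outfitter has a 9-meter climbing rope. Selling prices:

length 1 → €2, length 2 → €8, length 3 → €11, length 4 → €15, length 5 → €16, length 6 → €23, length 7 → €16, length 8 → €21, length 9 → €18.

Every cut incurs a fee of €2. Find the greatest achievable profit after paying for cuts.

Let v[k] be the best obtainable value from length k. For each k, try every first piece i and keep the best of price[i] + v[k−i] minus the 2 cut fee when i<k.
v[1] = 2
v[2] = max(2+2-2, 8+0) = 8
v[3] = max(2+8-2, 8+2-2, 11+0) = 11
v[4] = max(2+11-2, 8+8-2, 11+2-2, 15+0) = 15
v[5] = max(2+15-2, 8+11-2, 11+8-2, 15+2-2, 16+0) = 17
v[6] = max(2+17-2, 8+15-2, 11+11-2, 15+8-2, 16+2-2, 23+0) = 23
v[7] = max(2+23-2, 8+17-2, 11+15-2, …, 23+2-2, 16+0) = 24
v[8] = max(2+24-2, 8+23-2, 11+17-2, …, 16+2-2, 21+0) = 29
v[9] = max(2+29-2, 8+24-2, 11+23-2, …, 21+2-2, 18+0) = 32
One optimal plan: pieces 6 + 3 (1 cut) → €34 − €2 = €32.

32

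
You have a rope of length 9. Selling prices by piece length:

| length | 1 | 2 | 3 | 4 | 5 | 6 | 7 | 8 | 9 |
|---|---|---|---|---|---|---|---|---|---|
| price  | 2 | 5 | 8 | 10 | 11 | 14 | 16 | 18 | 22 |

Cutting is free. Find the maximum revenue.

24

Let best[k] be the best obtainable value from length k. For each k, try every first piece i and keep the best of price[i] + best[k−i].
best[1] = 2
best[2] = 5
best[3] = 8
best[4] = 10  (first piece 1, then best[3]=8)
best[5] = 13  (first piece 2, then best[3]=8)
best[6] = 16  (first piece 3, then best[3]=8)
best[7] = 18  (first piece 1, then best[6]=16)
best[8] = 21  (first piece 2, then best[6]=16)
best[9] = 24  (first piece 3, then best[6]=16)
One optimal cutting: 3 + 3 + 3 → 8 + 8 + 8 = 24.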